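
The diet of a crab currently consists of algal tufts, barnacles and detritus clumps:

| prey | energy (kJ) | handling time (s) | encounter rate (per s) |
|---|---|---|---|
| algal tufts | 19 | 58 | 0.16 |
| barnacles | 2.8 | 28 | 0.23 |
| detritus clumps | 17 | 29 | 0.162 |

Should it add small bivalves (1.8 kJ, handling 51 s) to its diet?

No

On algal tufts, barnacles and detritus clumps alone, R = ΣλE/(1+Σλh) = 6.438/21.42 = 0.3006 kJ/s.
Profitability of small bivalves: 1.8/51 = 0.03529 kJ/s.
Since 0.03529 < R, time spent handling small bivalves is better spent searching.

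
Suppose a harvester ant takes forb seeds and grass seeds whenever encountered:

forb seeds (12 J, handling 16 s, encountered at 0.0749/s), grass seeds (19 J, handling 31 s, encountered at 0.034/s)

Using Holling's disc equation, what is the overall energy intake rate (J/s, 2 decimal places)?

R = Σλ_iE_i / (1 + Σλ_ih_i)
Numerator: 0.0749×12 + 0.034×19 = 1.545
Denominator: 1 + 0.0749×16 + 0.034×31 = 3.252
R = 1.545/3.252 = 0.475 J/s

0.47 J/s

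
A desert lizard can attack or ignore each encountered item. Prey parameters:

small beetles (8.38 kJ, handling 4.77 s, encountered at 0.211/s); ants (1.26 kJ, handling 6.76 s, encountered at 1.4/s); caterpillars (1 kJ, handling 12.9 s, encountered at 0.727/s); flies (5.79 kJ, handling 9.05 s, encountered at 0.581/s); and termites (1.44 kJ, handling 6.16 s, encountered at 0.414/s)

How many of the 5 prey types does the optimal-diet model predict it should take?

E/h in descending order: small beetles 1.76, flies 0.64, termites 0.234, ants 0.186, caterpillars 0.0775 kJ/s. The optimal diet is the largest prefix of this list for which every included type satisfies E_i/h_i > R on the types above it.
Rate on top 1: 0.8812. flies: 0.64 < 0.8812 → exclude; stop.
Optimal diet: small beetles — 1 of 5 types.

1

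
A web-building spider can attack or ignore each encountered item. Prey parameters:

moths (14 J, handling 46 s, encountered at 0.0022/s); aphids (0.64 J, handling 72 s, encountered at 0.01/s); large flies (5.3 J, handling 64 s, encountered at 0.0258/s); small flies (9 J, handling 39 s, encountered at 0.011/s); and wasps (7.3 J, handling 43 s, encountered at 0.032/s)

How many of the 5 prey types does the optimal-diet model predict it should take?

Profitabilities (E/h, J/s): moths 0.304, small flies 0.231, wasps 0.17, large flies 0.0828, aphids 0.00889. Add prey in this order while the next type's profitability exceeds the intake rate on those already taken.
Rate on top 1: 0.02797. small flies: 0.231 > 0.02797 → include.
Rate on top 2: 0.08483. wasps: 0.17 > 0.08483 → include.
Rate on top 3: 0.125. large flies: 0.0828 < 0.125 → exclude; stop.
Optimal diet: moths, small flies, wasps — 3 of 5 types.

3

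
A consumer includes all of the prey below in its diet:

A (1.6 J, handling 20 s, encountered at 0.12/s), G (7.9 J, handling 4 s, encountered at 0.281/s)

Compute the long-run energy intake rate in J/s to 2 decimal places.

Energy encountered per unit search time: 0.12×1.6 + 0.281×7.9 = 2.412 J/s.
Handling time per unit search time: 0.12×20 + 0.281×4 = 3.524.
Rate = 2.412/(1 + 3.524) = 0.5331 J/s.

0.53 J/s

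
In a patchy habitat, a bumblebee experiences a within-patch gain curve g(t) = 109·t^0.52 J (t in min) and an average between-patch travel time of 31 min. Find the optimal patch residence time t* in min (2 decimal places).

33.58 min

Maximise g(t)/(T+t): set derivative to zero → g'(t)(T+t) = g(t).
g'(t) = 0.52·109·t^-0.48. Setting 0.52·109·t^-0.48 = 109·t^0.52/(31+t) gives 0.52(31+t) = t, so 0.48·t = 0.52×31.
t* = 0.52×31/0.48 = 33.58 min.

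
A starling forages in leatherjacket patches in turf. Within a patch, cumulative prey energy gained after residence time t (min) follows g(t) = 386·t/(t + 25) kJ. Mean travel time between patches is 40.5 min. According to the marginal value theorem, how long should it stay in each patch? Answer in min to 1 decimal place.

31.8 min

By the marginal value theorem, leave when the instantaneous gain rate g'(t) equals the habitat-wide average g(t)/(T + t).
g'(t) = 386·25/(t + 25)². Setting 386·25/(t+25)² = 386t/[(t+25)(40.5+t)] gives 25(40.5+t) = t(t+25), so t² = 25×40.5 = 1012.
t* = √1012 = 31.82 min.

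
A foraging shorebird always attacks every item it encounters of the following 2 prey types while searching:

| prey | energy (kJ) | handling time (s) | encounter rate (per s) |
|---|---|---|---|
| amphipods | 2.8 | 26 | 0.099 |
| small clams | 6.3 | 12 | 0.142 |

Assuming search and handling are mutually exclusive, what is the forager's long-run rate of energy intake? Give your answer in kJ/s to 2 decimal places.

R = Σλ_iE_i / (1 + Σλ_ih_i)
Numerator: 0.099×2.8 + 0.142×6.3 = 1.172
Denominator: 1 + 0.099×26 + 0.142×12 = 5.278
R = 1.172/5.278 = 0.222 kJ/s

0.22 kJ/s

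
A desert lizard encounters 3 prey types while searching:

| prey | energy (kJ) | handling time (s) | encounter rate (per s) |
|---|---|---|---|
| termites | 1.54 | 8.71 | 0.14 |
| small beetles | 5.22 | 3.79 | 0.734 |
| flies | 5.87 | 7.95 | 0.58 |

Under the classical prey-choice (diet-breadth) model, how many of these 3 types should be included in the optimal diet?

1

Profitabilities (E/h, kJ/s): small beetles 1.38, flies 0.738, termites 0.177. Add prey in this order while the next type's profitability exceeds the intake rate on those already taken.
Rate on top 1: 1.013. flies: 0.738 < 1.013 → exclude; stop.
Optimal diet: small beetles — 1 of 3 types.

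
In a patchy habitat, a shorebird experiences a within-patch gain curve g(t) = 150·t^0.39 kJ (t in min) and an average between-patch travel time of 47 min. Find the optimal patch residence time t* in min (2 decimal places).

30.05 min

Optimal t* satisfies g'(t*) = g(t*)/(T + t*).
g'(t) = 0.39·150·t^-0.61. Setting 0.39·150·t^-0.61 = 150·t^0.39/(47+t) gives 0.39(47+t) = t, so 0.61·t = 0.39×47.
t* = 0.39×47/0.61 = 30.05 min.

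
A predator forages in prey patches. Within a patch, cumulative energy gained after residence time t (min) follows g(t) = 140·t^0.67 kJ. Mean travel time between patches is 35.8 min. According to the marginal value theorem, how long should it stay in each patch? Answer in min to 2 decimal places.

72.68 min

Optimal t* satisfies g'(t*) = g(t*)/(T + t*).
g'(t) = 0.67·140·t^-0.33. Setting 0.67·140·t^-0.33 = 140·t^0.67/(35.8+t) gives 0.67(35.8+t) = t, so 0.33·t = 0.67×35.8.
t* = 0.67×35.8/0.33 = 72.68 min.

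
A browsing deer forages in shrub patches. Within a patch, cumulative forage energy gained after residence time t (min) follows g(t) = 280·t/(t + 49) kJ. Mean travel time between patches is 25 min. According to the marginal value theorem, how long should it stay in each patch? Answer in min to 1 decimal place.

35.0 min

Optimal t* satisfies g'(t*) = g(t*)/(T + t*).
g'(t) = 280·49/(t + 49)². Setting 280·49/(t+49)² = 280t/[(t+49)(25+t)] gives 49(25+t) = t(t+49), so t² = 49×25 = 1225.
t* = √1225 = 35 min.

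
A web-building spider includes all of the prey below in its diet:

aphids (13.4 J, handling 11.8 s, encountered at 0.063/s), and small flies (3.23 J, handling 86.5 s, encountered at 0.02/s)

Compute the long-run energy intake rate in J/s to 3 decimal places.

0.262 J/s

Energy encountered per unit search time: 0.063×13.4 + 0.02×3.23 = 0.9088 J/s.
Handling time per unit search time: 0.063×11.8 + 0.02×86.5 = 2.473.
Rate = 0.9088/(1 + 2.473) = 0.2616 J/s.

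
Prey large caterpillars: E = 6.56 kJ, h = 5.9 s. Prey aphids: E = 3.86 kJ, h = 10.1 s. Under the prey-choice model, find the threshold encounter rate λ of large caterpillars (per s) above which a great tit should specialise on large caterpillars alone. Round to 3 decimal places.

0.089 per s

At the threshold, the rate on large caterpillars alone equals the profitability of aphids: λ·6.56/(1 + λ·5.9) = 3.86/10.1 = 0.3822.
Rearranging, λ(6.56 − 0.3822×5.9) = 0.3822, so λ = 0.3822/4.305 = 0.08877 per s.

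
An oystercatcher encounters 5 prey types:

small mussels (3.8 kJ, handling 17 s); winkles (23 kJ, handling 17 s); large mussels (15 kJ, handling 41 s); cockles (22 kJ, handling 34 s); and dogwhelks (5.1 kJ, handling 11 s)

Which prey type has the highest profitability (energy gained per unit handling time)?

winkles

In descending order of E/h:
winkles: 23/17 = 1.35 kJ/s
cockles: 22/34 = 0.647 kJ/s
dogwhelks: 5.1/11 = 0.464 kJ/s
large mussels: 15/41 = 0.366 kJ/s
small mussels: 3.8/17 = 0.224 kJ/s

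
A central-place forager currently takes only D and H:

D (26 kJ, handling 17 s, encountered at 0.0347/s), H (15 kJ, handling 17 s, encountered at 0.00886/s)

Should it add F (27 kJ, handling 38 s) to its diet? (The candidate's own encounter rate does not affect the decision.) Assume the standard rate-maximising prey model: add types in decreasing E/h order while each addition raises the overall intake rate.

Yes

Current rate: (0.0347×26 + 0.00886×15)/(1 + 0.0347×17 + 0.00886×17) = 0.5947 kJ/s.
Profitability of F: 27/38 = 0.7105 kJ/s.
0.7105 > 0.5947, so adding F raises the average — include it.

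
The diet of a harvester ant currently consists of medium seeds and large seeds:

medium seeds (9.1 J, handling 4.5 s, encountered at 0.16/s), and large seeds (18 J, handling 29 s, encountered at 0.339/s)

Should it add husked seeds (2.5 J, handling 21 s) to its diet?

Intake rate on the current diet: R = (0.16×9.1 + 0.339×18) / (1 + 0.16×4.5 + 0.339×29) = 7.558/11.55 = 0.6543 J/s.
Profitability of husked seeds: 2.5/21 = 0.119 J/s.
Since 0.119 < R, time spent handling husked seeds is better spent searching.

No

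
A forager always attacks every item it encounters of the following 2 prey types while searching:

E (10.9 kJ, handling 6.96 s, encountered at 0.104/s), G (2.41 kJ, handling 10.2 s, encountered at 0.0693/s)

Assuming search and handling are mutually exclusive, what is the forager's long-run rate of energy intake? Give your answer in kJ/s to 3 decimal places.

0.535 kJ/s

R = (0.104×10.9 + 0.0693×2.41) / (1 + 0.104×6.96 + 0.0693×10.2) = 1.301/2.431 = 0.5351 kJ/s.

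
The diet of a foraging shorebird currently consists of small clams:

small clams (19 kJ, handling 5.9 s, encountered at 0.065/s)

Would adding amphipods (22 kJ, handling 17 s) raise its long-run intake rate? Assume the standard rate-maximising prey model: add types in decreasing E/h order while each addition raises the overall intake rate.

Yes

Intake rate on the current diet: R = (0.065×19) / (1 + 0.065×5.9) = 1.235/1.384 = 0.8927 kJ/s.
Profitability of amphipods: 22/17 = 1.294 kJ/s.
1.294 > 0.8927, so adding amphipods raises the average — include it.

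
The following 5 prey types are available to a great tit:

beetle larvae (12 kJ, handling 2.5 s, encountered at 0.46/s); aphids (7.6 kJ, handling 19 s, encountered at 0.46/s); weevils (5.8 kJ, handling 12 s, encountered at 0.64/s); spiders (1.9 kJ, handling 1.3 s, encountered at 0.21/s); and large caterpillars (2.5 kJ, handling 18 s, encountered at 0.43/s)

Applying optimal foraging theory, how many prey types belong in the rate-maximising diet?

1

E/h in descending order: beetle larvae 4.8, spiders 1.46, weevils 0.483, aphids 0.4, large caterpillars 0.139 kJ/s. The optimal diet is the largest prefix of this list for which every included type satisfies E_i/h_i > R on the types above it.
Rate on top 1: 2.567. spiders: 1.46 < 2.567 → exclude; stop.
Optimal diet: beetle larvae — 1 of 5 types.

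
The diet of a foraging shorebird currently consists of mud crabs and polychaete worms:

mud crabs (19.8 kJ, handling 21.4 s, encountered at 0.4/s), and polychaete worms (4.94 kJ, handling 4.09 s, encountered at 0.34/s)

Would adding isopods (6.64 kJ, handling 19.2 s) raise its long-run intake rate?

No

Intake rate on the current diet: R = (0.4×19.8 + 0.34×4.94) / (1 + 0.4×21.4 + 0.34×4.09) = 9.6/10.95 = 0.8766 kJ/s.
isopods: E/h = 6.64/19.2 = 0.3458 kJ/s.
0.3458 < 0.8766, so adding isopods would lower the average — exclude it.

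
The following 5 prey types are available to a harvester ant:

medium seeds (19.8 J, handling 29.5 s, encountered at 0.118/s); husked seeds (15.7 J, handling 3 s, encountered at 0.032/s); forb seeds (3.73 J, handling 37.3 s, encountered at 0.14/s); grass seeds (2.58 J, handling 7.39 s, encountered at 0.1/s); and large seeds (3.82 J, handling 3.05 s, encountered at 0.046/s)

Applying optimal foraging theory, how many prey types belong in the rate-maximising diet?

3

Rank by E/h (J/s): husked seeds 5.23, large seeds 1.25, medium seeds 0.671, grass seeds 0.349, forb seeds 0.1. Include each in turn until the next type's E/h falls below the running intake rate.
Rate on top 1: 0.4584. large seeds: 1.25 > 0.4584 → include.
Rate on top 2: 0.5485. medium seeds: 0.671 > 0.5485 → include.
Rate on top 3: 0.639. grass seeds: 0.349 < 0.639 → exclude; stop.
Optimal diet: husked seeds, large seeds, medium seeds — 3 of 5 types.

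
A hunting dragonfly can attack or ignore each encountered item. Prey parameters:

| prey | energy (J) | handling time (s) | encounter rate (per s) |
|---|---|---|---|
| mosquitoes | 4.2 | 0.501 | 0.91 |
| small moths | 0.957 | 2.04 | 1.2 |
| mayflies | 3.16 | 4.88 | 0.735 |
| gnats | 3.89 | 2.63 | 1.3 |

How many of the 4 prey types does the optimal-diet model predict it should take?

Profitabilities (E/h, J/s): mosquitoes 8.38, gnats 1.48, mayflies 0.648, small moths 0.469. Add prey in this order while the next type's profitability exceeds the intake rate on those already taken.
Rate on top 1: 2.625. gnats: 1.48 < 2.625 → exclude; stop.
Optimal diet: mosquitoes — 1 of 4 types.

1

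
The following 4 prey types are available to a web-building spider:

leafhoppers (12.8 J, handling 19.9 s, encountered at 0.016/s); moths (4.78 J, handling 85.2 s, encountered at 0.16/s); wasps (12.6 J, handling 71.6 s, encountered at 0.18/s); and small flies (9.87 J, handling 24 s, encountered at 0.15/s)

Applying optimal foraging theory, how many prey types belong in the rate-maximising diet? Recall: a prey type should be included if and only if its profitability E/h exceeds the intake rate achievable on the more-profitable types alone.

Rank by E/h (J/s): leafhoppers 0.643, small flies 0.411, wasps 0.176, moths 0.0561. Include each in turn until the next type's E/h falls below the running intake rate.
Rate on top 1: 0.1553. small flies: 0.411 > 0.1553 → include.
Rate on top 2: 0.3427. wasps: 0.176 < 0.3427 → exclude; stop.
Optimal diet: leafhoppers, small flies — 2 of 4 types.

2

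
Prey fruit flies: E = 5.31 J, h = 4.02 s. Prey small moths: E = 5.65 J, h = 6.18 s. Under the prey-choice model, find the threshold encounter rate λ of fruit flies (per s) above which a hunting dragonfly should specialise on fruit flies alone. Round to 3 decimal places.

0.559 per s

The zero-one rule: include small moths iff E₂/h₂ > λE₁/(1+λh₁). Equality gives the switch point.
λE₁h₂ = E₂ + λE₂h₁ ⇒ λ = E₂/(E₁h₂ − E₂h₁) = 5.65/(32.82 − 22.71) = 0.5593 per s.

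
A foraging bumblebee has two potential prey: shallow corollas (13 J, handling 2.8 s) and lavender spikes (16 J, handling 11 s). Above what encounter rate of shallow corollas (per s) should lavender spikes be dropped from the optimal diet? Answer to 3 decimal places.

0.163 per s

Drop lavender spikes once their profitability E₂/h₂ falls below the rate achievable on shallow corollas alone: E₂/h₂ = λE₁/(1 + λh₁).
Solve for λ: λE₁h₂ = E₂(1 + λh₁) → λ(E₁h₂ − E₂h₁) = E₂ → λ = E₂/(E₁h₂ − E₂h₁).
λ = 16/(13×11 − 16×2.8) = 16/98.2 = 0.1629 per s.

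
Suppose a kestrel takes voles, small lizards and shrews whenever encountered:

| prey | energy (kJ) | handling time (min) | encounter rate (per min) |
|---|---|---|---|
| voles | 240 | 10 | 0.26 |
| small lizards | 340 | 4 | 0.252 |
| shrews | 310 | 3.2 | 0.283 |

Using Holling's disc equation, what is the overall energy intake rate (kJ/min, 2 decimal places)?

42.77 kJ/min

Energy encountered per unit search time: 0.26×240 + 0.252×340 + 0.283×310 = 235.8 kJ/min.
Handling time per unit search time: 0.26×10 + 0.252×4 + 0.283×3.2 = 4.514.
Rate = 235.8/(1 + 4.514) = 42.77 kJ/min.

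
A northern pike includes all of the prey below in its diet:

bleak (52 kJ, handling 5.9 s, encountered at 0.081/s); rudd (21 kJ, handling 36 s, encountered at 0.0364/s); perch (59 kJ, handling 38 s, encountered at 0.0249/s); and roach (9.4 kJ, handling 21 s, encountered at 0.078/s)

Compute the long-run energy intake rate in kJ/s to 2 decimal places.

1.34 kJ/s

Energy encountered per unit search time: 0.081×52 + 0.0364×21 + 0.0249×59 + 0.078×9.4 = 7.179 kJ/s.
Handling time per unit search time: 0.081×5.9 + 0.0364×36 + 0.0249×38 + 0.078×21 = 4.372.
Rate = 7.179/(1 + 4.372) = 1.336 kJ/s.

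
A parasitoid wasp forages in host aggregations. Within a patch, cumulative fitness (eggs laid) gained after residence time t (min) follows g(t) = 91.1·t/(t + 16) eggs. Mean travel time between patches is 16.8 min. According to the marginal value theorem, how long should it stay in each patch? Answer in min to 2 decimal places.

16.40 min

By the marginal value theorem, leave when the instantaneous gain rate g'(t) equals the habitat-wide average g(t)/(T + t).
g'(t) = 91.1·16/(t + 16)². Setting 91.1·16/(t+16)² = 91.1t/[(t+16)(16.8+t)] gives 16(16.8+t) = t(t+16), so t² = 16×16.8 = 268.8.
t* = √268.8 = 16.4 min.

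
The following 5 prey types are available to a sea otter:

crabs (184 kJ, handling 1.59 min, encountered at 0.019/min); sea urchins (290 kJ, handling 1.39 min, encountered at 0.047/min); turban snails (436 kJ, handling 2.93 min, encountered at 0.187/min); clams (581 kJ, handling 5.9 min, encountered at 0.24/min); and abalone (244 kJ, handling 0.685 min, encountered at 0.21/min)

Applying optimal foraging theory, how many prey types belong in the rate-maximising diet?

Profitabilities (E/h, kJ/min): abalone 356, sea urchins 209, turban snails 149, crabs 116, clams 98.5. Add prey in this order while the next type's profitability exceeds the intake rate on those already taken.
Rate on top 1: 44.8. sea urchins: 209 > 44.8 → include.
Rate on top 2: 53.65. turban snails: 149 > 53.65 → include.
Rate on top 3: 83.32. crabs: 116 > 83.32 → include.
Rate on top 4: 83.87. clams: 98.5 > 83.87 → include.
Optimal diet: abalone, sea urchins, turban snails, crabs, clams — 5 of 5 types.

5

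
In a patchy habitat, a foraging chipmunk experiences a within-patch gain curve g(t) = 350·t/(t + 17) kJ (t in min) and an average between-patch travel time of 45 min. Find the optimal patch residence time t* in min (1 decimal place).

Maximise g(t)/(T+t): set derivative to zero → g'(t)(T+t) = g(t).
g'(t) = 350·17/(t + 17)². Setting 350·17/(t+17)² = 350t/[(t+17)(45+t)] gives 17(45+t) = t(t+17), so t² = 17×45 = 765.
t* = √765 = 27.66 min.

27.7 min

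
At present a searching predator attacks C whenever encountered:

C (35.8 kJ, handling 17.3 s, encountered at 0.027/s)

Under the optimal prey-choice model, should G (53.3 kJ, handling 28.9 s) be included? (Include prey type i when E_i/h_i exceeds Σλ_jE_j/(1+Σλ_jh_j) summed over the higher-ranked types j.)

Intake rate on the current diet: R = (0.027×35.8) / (1 + 0.027×17.3) = 0.9666/1.467 = 0.6589 kJ/s.
Profitability of G: 53.3/28.9 = 1.844 kJ/s.
1.844 > 0.6589, so adding G raises the average — include it.

Yes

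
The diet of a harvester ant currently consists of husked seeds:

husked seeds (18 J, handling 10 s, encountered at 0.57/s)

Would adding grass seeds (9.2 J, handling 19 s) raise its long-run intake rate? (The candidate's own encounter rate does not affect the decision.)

Intake rate on the current diet: R = (0.57×18) / (1 + 0.57×10) = 10.26/6.7 = 1.531 J/s.
Profitability of grass seeds: 9.2/19 = 0.4842 J/s.
Since 0.4842 < R, time spent handling grass seeds is better spent searching.

No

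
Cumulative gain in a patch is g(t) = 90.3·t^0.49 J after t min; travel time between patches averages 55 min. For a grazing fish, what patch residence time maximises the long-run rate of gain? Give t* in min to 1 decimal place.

Optimal t* satisfies g'(t*) = g(t*)/(T + t*).
g'(t) = 0.49·90.3·t^-0.51. Setting 0.49·90.3·t^-0.51 = 90.3·t^0.49/(55+t) gives 0.49(55+t) = t, so 0.51·t = 0.49×55.
t* = 0.49×55/0.51 = 52.84 min.

52.8 min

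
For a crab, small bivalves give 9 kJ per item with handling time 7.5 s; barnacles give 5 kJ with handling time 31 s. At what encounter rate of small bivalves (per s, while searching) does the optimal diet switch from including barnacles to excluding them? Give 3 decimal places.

0.021 per s

The zero-one rule: include barnacles iff E₂/h₂ > λE₁/(1+λh₁). Equality gives the switch point.
λE₁h₂ = E₂ + λE₂h₁ ⇒ λ = E₂/(E₁h₂ − E₂h₁) = 5/(279 − 37.5) = 0.0207 per s.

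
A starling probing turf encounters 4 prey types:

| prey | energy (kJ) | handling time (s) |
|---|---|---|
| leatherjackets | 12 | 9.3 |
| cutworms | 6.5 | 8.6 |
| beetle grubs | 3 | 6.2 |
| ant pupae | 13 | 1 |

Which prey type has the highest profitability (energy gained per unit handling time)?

Profitability E/h (kJ/s): leatherjackets = 12/9.3 = 1.29, cutworms = 6.5/8.6 = 0.756, beetle grubs = 3/6.2 = 0.484, ant pupae = 13/1 = 13.
Ranked: ant pupae > leatherjackets > cutworms > beetle grubs.

ant pupae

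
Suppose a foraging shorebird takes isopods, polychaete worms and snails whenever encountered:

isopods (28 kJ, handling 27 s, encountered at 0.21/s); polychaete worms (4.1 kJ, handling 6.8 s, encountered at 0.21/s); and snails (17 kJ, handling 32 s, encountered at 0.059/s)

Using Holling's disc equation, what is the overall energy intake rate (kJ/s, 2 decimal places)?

Energy encountered per unit search time: 0.21×28 + 0.21×4.1 + 0.059×17 = 7.744 kJ/s.
Handling time per unit search time: 0.21×27 + 0.21×6.8 + 0.059×32 = 8.986.
Rate = 7.744/(1 + 8.986) = 0.7755 kJ/s.

0.78 kJ/s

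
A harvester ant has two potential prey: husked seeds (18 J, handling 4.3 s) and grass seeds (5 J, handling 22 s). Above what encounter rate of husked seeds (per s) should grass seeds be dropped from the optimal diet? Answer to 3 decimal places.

At the threshold, the rate on husked seeds alone equals the profitability of grass seeds: λ·18/(1 + λ·4.3) = 5/22 = 0.2273.
Rearranging, λ(18 − 0.2273×4.3) = 0.2273, so λ = 0.2273/17.02 = 0.01335 per s.

0.013 per s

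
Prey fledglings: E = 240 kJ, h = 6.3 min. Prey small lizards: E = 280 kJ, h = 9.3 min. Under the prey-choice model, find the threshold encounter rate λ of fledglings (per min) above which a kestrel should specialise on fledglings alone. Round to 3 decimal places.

0.598 per min

At the threshold, the rate on fledglings alone equals the profitability of small lizards: λ·240/(1 + λ·6.3) = 280/9.3 = 30.11.
Rearranging, λ(240 − 30.11×6.3) = 30.11, so λ = 30.11/50.32 = 0.5983 per min.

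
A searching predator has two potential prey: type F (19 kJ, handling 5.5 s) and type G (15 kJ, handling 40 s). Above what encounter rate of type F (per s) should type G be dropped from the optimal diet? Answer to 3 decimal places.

0.022 per s

At the threshold, the rate on type F alone equals the profitability of type G: λ·19/(1 + λ·5.5) = 15/40 = 0.375.
Rearranging, λ(19 − 0.375×5.5) = 0.375, so λ = 0.375/16.94 = 0.02214 per s.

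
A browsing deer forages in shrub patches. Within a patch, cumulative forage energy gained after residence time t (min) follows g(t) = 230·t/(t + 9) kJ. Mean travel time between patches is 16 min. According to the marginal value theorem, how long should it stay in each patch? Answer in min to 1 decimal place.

12.0 min

Maximise g(t)/(T+t): set derivative to zero → g'(t)(T+t) = g(t).
g'(t) = 230·9/(t + 9)². Setting 230·9/(t+9)² = 230t/[(t+9)(16+t)] gives 9(16+t) = t(t+9), so t² = 9×16 = 144.
t* = √144 = 12 min.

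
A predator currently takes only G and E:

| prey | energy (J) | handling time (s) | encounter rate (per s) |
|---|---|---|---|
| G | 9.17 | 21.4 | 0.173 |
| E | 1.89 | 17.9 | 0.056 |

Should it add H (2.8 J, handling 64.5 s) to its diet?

No

Intake rate on the current diet: R = (0.173×9.17 + 0.056×1.89) / (1 + 0.173×21.4 + 0.056×17.9) = 1.692/5.705 = 0.2966 J/s.
Profitability of H: 2.8/64.5 = 0.04341 J/s.
0.04341 < 0.2966, so adding H would lower the average — exclude it.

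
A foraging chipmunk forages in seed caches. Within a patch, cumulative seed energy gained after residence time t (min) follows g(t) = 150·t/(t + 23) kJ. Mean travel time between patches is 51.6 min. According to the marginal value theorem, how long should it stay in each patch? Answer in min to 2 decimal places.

34.45 min

By the marginal value theorem, leave when the instantaneous gain rate g'(t) equals the habitat-wide average g(t)/(T + t).
g'(t) = 150·23/(t + 23)². Setting 150·23/(t+23)² = 150t/[(t+23)(51.6+t)] gives 23(51.6+t) = t(t+23), so t² = 23×51.6 = 1187.
t* = √1187 = 34.45 min.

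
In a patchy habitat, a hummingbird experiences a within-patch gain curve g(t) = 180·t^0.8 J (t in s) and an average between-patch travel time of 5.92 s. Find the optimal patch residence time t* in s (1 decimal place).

23.7 s

Optimal t* satisfies g'(t*) = g(t*)/(T + t*).
g'(t) = 0.8·180·t^-0.2. Setting 0.8·180·t^-0.2 = 180·t^0.8/(5.92+t) gives 0.8(5.92+t) = t, so 0.20·t = 0.8×5.92.
t* = 0.8×5.92/0.20 = 23.68 s.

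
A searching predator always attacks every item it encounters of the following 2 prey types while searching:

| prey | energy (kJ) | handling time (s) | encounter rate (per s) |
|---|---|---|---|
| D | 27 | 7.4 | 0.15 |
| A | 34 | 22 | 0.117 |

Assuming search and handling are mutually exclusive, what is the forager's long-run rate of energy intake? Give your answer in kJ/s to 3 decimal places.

1.714 kJ/s

R = (0.15×27 + 0.117×34) / (1 + 0.15×7.4 + 0.117×22) = 8.028/4.684 = 1.714 kJ/s.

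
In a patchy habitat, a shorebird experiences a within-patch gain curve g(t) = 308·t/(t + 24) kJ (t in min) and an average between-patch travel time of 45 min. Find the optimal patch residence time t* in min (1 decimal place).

Maximise g(t)/(T+t): set derivative to zero → g'(t)(T+t) = g(t).
g'(t) = 308·24/(t + 24)². Setting 308·24/(t+24)² = 308t/[(t+24)(45+t)] gives 24(45+t) = t(t+24), so t² = 24×45 = 1080.
t* = √1080 = 32.86 min.

32.9 min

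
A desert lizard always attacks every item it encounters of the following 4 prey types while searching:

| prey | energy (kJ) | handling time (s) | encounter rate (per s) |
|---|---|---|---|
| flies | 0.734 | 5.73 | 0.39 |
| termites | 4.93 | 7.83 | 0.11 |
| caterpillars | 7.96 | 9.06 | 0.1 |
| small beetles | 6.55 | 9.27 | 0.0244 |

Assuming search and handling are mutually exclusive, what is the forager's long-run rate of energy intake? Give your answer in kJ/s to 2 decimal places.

R = Σλ_iE_i / (1 + Σλ_ih_i)
Numerator: 0.39×0.734 + 0.11×4.93 + 0.1×7.96 + 0.0244×6.55 = 1.784
Denominator: 1 + 0.39×5.73 + 0.11×7.83 + 0.1×9.06 + 0.0244×9.27 = 5.228
R = 1.784/5.228 = 0.3413 kJ/s

0.34 kJ/s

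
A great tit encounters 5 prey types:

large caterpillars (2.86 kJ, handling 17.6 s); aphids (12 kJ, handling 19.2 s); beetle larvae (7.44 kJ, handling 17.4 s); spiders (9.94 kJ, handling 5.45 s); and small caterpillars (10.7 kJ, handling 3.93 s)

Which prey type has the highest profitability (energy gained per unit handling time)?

In descending order of E/h:
small caterpillars: 10.7/3.93 = 2.72 kJ/s
spiders: 9.94/5.45 = 1.82 kJ/s
aphids: 12/19.2 = 0.625 kJ/s
beetle larvae: 7.44/17.4 = 0.428 kJ/s
large caterpillars: 2.86/17.6 = 0.162 kJ/s

small caterpillars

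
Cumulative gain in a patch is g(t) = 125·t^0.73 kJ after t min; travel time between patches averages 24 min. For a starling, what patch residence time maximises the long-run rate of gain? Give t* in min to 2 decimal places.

By the marginal value theorem, leave when the instantaneous gain rate g'(t) equals the habitat-wide average g(t)/(T + t).
g'(t) = 0.73·125·t^-0.27. Setting 0.73·125·t^-0.27 = 125·t^0.73/(24+t) gives 0.73(24+t) = t, so 0.27·t = 0.73×24.
t* = 0.73×24/0.27 = 64.89 min.

64.89 min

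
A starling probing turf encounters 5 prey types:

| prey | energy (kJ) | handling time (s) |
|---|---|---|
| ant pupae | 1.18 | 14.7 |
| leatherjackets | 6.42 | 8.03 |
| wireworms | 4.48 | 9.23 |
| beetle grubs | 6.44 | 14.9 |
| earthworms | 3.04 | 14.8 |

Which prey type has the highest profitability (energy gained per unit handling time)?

Profitability E/h (kJ/s): ant pupae = 1.18/14.7 = 0.0803, leatherjackets = 6.42/8.03 = 0.8, wireworms = 4.48/9.23 = 0.485, beetle grubs = 6.44/14.9 = 0.432, earthworms = 3.04/14.8 = 0.205.
Ranked: leatherjackets > wireworms > beetle grubs > earthworms > ant pupae.

leatherjackets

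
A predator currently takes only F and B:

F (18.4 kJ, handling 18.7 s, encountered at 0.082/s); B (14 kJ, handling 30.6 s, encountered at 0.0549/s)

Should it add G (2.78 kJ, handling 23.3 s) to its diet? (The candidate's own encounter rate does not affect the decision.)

On F and B alone, R = ΣλE/(1+Σλh) = 2.277/4.213 = 0.5405 kJ/s.
G: E/h = 2.78/23.3 = 0.1193 kJ/s.
Since 0.1193 < R, time spent handling G is better spent searching.

No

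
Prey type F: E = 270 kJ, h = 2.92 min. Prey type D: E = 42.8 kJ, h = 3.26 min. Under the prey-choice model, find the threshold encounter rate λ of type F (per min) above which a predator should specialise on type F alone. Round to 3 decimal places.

0.057 per min

Drop type D once their profitability E₂/h₂ falls below the rate achievable on type F alone: E₂/h₂ = λE₁/(1 + λh₁).
Solve for λ: λE₁h₂ = E₂(1 + λh₁) → λ(E₁h₂ − E₂h₁) = E₂ → λ = E₂/(E₁h₂ − E₂h₁).
λ = 42.8/(270×3.26 − 42.8×2.92) = 42.8/755.2 = 0.05667 per min.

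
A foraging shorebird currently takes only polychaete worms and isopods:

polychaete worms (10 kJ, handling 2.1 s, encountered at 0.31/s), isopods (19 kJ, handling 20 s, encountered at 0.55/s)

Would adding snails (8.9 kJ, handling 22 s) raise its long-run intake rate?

No

Current rate: (0.31×10 + 0.55×19)/(1 + 0.31×2.1 + 0.55×20) = 1.071 kJ/s.
snails: E/h = 8.9/22 = 0.4045 kJ/s.
0.4045 < 1.071, so adding snails would lower the average — exclude it.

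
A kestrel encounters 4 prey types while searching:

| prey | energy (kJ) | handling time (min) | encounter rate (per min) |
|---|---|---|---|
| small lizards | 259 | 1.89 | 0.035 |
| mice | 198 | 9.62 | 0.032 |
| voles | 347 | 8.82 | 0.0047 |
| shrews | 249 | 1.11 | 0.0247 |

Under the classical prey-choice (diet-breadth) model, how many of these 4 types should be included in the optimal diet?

Profitabilities (E/h, kJ/min): shrews 224, small lizards 137, voles 39.3, mice 20.6. Add prey in this order while the next type's profitability exceeds the intake rate on those already taken.
Rate on top 1: 5.986. small lizards: 137 > 5.986 → include.
Rate on top 2: 13.91. voles: 39.3 > 13.91 → include.
Rate on top 3: 14.84. mice: 20.6 > 14.84 → include.
Optimal diet: shrews, small lizards, voles, mice — 4 of 4 types.

4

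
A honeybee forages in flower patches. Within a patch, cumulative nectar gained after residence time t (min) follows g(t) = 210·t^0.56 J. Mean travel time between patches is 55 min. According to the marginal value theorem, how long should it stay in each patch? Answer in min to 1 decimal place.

Optimal t* satisfies g'(t*) = g(t*)/(T + t*).
g'(t) = 0.56·210·t^-0.44. Setting 0.56·210·t^-0.44 = 210·t^0.56/(55+t) gives 0.56(55+t) = t, so 0.44·t = 0.56×55.
t* = 0.56×55/0.44 = 70 min.

70.0 min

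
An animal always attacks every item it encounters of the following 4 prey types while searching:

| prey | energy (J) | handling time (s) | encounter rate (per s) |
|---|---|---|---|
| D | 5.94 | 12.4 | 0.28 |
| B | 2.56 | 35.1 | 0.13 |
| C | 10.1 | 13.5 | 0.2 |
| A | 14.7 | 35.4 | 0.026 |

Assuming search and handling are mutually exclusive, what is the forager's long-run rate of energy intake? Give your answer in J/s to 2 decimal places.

0.35 J/s

R = (0.28×5.94 + 0.13×2.56 + 0.2×10.1 + 0.026×14.7) / (1 + 0.28×12.4 + 0.13×35.1 + 0.2×13.5 + 0.026×35.4) = 4.398/12.66 = 0.3475 J/s.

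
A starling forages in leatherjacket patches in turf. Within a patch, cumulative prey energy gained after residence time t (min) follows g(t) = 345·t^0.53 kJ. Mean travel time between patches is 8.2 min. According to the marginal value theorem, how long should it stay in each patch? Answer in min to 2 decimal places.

By the marginal value theorem, leave when the instantaneous gain rate g'(t) equals the habitat-wide average g(t)/(T + t).
g'(t) = 0.53·345·t^-0.47. Setting 0.53·345·t^-0.47 = 345·t^0.53/(8.2+t) gives 0.53(8.2+t) = t, so 0.47·t = 0.53×8.2.
t* = 0.53×8.2/0.47 = 9.247 min.

9.25 min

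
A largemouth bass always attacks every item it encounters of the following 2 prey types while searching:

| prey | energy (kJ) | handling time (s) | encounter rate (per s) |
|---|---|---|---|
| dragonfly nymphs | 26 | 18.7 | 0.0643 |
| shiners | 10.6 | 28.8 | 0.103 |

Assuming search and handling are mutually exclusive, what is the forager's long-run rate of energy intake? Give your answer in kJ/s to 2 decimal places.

R = (0.0643×26 + 0.103×10.6) / (1 + 0.0643×18.7 + 0.103×28.8) = 2.764/5.169 = 0.5347 kJ/s.

0.53 kJ/s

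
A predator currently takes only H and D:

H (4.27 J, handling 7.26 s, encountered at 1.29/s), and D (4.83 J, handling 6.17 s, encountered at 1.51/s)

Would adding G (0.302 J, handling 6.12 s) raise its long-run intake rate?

No

Current rate: (1.29×4.27 + 1.51×4.83)/(1 + 1.29×7.26 + 1.51×6.17) = 0.6504 J/s.
G: E/h = 0.302/6.12 = 0.04935 J/s.
0.04935 < 0.6504, so adding G would lower the average — exclude it.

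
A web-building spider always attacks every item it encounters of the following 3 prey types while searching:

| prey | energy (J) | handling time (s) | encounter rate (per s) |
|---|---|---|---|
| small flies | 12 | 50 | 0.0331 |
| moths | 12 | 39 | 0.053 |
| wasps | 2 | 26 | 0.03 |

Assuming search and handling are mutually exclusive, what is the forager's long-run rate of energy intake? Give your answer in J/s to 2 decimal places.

R = Σλ_iE_i / (1 + Σλ_ih_i)
Numerator: 0.0331×12 + 0.053×12 + 0.03×2 = 1.093
Denominator: 1 + 0.0331×50 + 0.053×39 + 0.03×26 = 5.502
R = 1.093/5.502 = 0.1987 J/s

0.20 J/s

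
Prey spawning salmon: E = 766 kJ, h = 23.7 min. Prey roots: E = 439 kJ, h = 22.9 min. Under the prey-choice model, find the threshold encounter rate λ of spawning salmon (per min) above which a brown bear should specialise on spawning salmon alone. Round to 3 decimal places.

0.062 per min

The zero-one rule: include roots iff E₂/h₂ > λE₁/(1+λh₁). Equality gives the switch point.
λE₁h₂ = E₂ + λE₂h₁ ⇒ λ = E₂/(E₁h₂ − E₂h₁) = 439/(1.754e+04 − 1.04e+04) = 0.06151 per min.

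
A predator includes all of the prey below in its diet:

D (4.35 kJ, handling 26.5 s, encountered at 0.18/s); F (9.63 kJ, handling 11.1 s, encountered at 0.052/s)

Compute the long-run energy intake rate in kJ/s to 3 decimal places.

0.202 kJ/s

R = Σλ_iE_i / (1 + Σλ_ih_i)
Numerator: 0.18×4.35 + 0.052×9.63 = 1.284
Denominator: 1 + 0.18×26.5 + 0.052×11.1 = 6.347
R = 1.284/6.347 = 0.2023 kJ/s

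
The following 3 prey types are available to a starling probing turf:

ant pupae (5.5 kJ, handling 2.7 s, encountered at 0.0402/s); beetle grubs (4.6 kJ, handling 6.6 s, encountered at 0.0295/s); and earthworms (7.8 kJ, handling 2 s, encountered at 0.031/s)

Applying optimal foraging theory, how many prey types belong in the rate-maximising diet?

E/h in descending order: earthworms 3.9, ant pupae 2.04, beetle grubs 0.697 kJ/s. The optimal diet is the largest prefix of this list for which every included type satisfies E_i/h_i > R on the types above it.
Rate on top 1: 0.2277. ant pupae: 2.04 > 0.2277 → include.
Rate on top 2: 0.3955. beetle grubs: 0.697 > 0.3955 → include.
Optimal diet: earthworms, ant pupae, beetle grubs — 3 of 3 types.

3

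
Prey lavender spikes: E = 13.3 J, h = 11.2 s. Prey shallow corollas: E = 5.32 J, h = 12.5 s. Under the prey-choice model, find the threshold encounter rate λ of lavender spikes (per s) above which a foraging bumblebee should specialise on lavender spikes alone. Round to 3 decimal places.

The zero-one rule: include shallow corollas iff E₂/h₂ > λE₁/(1+λh₁). Equality gives the switch point.
λE₁h₂ = E₂ + λE₂h₁ ⇒ λ = E₂/(E₁h₂ − E₂h₁) = 5.32/(166.2 − 59.58) = 0.04988 per s.

0.050 per s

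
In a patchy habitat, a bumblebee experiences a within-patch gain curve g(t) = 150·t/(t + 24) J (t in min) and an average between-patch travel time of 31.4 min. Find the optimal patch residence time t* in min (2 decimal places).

Optimal t* satisfies g'(t*) = g(t*)/(T + t*).
g'(t) = 150·24/(t + 24)². Setting 150·24/(t+24)² = 150t/[(t+24)(31.4+t)] gives 24(31.4+t) = t(t+24), so t² = 24×31.4 = 753.6.
t* = √753.6 = 27.45 min.

27.45 min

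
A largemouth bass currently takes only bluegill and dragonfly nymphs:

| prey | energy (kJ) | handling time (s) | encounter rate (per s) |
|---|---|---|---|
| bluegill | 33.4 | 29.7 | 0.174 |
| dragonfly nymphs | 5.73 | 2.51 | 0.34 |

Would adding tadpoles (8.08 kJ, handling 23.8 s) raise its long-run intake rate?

No

On bluegill and dragonfly nymphs alone, R = ΣλE/(1+Σλh) = 7.76/7.021 = 1.105 kJ/s.
Profitability of tadpoles: 8.08/23.8 = 0.3395 kJ/s.
Since 0.3395 < R, time spent handling tadpoles is better spent searching.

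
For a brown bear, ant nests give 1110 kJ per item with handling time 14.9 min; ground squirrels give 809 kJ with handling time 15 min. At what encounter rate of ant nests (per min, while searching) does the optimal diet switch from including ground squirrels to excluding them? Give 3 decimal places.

The zero-one rule: include ground squirrels iff E₂/h₂ > λE₁/(1+λh₁). Equality gives the switch point.
λE₁h₂ = E₂ + λE₂h₁ ⇒ λ = E₂/(E₁h₂ − E₂h₁) = 809/(1.665e+04 − 1.205e+04) = 0.176 per min.

0.176 per min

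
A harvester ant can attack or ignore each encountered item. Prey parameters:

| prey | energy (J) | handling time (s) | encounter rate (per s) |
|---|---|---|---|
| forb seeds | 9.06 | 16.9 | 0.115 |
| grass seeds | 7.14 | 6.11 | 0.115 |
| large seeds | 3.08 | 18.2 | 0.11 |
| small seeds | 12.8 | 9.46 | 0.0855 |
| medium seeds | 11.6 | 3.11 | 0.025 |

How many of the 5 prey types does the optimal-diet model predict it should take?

3

Profitabilities (E/h, J/s): medium seeds 3.73, small seeds 1.35, grass seeds 1.17, forb seeds 0.536, large seeds 0.169. Add prey in this order while the next type's profitability exceeds the intake rate on those already taken.
Rate on top 1: 0.2691. small seeds: 1.35 > 0.2691 → include.
Rate on top 2: 0.7338. grass seeds: 1.17 > 0.7338 → include.
Rate on top 3: 0.8518. forb seeds: 0.536 < 0.8518 → exclude; stop.
Optimal diet: medium seeds, small seeds, grass seeds — 3 of 5 types.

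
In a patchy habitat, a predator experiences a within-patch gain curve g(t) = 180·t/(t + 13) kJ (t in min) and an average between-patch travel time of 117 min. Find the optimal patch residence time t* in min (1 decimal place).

By the marginal value theorem, leave when the instantaneous gain rate g'(t) equals the habitat-wide average g(t)/(T + t).
g'(t) = 180·13/(t + 13)². Setting 180·13/(t+13)² = 180t/[(t+13)(117+t)] gives 13(117+t) = t(t+13), so t² = 13×117 = 1521.
t* = √1521 = 39 min.

39.0 min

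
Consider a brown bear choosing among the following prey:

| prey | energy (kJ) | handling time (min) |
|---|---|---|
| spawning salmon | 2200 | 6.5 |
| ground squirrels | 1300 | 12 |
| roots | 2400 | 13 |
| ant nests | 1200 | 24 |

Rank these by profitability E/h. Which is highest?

In descending order of E/h:
spawning salmon: 2200/6.5 = 338 kJ/min
roots: 2400/13 = 185 kJ/min
ground squirrels: 1300/12 = 108 kJ/min
ant nests: 1200/24 = 50 kJ/min

spawning salmon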